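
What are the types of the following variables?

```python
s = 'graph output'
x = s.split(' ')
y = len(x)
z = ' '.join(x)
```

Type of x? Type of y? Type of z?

str.split() returns list; len() returns int; str.join() returns str

list, int, str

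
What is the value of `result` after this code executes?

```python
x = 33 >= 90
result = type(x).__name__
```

x is bool; result = 'bool'

'bool'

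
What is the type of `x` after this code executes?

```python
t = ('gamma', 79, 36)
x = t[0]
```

Index 0 of tuple is a str literal

str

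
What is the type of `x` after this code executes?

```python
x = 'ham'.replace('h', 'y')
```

str.replace() returns str

str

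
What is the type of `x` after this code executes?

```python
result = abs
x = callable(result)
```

callable() returns bool

bool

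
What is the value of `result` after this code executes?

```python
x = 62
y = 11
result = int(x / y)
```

x = 62; y = 11; result = 5

5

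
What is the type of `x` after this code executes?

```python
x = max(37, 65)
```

max() of ints returns int

int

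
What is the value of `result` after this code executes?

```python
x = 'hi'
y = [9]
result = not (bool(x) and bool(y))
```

x = 'hi'; y = [9]; result = False

False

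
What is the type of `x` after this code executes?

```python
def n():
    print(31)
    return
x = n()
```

Bare return returns None

NoneType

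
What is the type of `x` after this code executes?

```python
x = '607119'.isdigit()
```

str.isdigit() returns bool

bool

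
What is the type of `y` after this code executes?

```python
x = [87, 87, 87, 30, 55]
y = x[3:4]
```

Slicing a list returns a list

list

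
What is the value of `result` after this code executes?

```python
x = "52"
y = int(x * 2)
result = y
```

x = '52'; y = 5252; result = 5252

5252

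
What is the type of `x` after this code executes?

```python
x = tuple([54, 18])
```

tuple() constructor returns tuple

tuple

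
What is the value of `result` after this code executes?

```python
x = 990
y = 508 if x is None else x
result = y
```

x = 990; y = 990; result = 990

990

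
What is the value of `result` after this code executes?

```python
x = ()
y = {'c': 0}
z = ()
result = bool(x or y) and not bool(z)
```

x = (); y = {'c': 0}; z = (); result = True

True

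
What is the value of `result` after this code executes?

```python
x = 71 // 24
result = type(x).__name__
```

x is int; result = 'int'

'int'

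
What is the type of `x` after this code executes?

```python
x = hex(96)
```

hex() returns str representation

str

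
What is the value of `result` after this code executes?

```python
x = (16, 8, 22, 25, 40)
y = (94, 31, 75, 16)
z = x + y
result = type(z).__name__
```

x is tuple; y is tuple; z is tuple; result = 'tuple'

'tuple'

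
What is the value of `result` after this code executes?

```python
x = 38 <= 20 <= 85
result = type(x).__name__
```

x is bool; result = 'bool'

'bool'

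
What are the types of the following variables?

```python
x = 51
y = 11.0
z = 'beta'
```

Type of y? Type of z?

y is assigned a number with a decimal point, so it is a float; z is assigned a quoted string literal, so it is a str

float, str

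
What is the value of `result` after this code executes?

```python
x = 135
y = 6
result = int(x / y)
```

x = 135; y = 6; result = 22

22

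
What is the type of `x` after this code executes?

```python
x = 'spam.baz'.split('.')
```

str.split() returns list

list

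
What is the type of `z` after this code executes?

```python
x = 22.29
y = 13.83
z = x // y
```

float // float = float

float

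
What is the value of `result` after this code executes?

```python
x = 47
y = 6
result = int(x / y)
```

x = 47; y = 6; result = 7

7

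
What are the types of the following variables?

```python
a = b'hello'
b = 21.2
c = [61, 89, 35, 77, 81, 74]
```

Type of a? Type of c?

a is assigned a bytes literal (b'...' prefix); c is assigned a list literal (square brackets)

bytes, list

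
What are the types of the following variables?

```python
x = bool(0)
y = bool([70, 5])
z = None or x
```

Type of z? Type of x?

None or bool returns the bool; bool() returns bool

bool, bool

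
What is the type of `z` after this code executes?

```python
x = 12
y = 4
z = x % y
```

int % int = int

int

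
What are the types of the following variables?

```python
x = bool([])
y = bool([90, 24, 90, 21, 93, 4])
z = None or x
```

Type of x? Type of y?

bool() returns bool; bool() returns bool

bool, bool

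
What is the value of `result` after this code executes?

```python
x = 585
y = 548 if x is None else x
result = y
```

x = 585; y = 585; result = 585

585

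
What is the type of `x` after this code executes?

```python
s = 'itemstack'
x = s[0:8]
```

Slicing a str returns str

str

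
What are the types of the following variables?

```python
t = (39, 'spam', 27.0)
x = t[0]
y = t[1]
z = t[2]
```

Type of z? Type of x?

tuple[2] is float; tuple[0] is int

float, int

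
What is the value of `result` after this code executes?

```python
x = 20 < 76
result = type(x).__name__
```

x is bool; result = 'bool'

'bool'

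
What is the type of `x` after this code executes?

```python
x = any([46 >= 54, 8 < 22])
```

any() returns bool

bool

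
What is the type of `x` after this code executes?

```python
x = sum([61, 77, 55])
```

sum() of ints returns int

int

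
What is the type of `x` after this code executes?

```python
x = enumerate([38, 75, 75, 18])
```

enumerate() returns an enumerate object

enumerate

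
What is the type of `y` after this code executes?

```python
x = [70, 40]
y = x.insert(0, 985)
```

list.insert() returns None

NoneType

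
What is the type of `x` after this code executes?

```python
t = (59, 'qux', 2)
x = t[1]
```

Index 1 of tuple is a str literal

str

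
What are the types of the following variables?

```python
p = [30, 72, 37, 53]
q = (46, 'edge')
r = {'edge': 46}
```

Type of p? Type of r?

p is assigned a list literal (square brackets); r is assigned a dict literal ({key: value})

list, dict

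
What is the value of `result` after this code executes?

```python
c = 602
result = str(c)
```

c = 602; result = '602'

'602'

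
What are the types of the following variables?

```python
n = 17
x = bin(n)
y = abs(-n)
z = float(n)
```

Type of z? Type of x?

float() returns float; bin() returns str

float, str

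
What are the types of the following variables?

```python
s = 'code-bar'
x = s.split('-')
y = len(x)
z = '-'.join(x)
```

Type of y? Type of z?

len() returns int; str.join() returns str

int, str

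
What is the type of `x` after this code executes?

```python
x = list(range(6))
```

list(range()) returns list

list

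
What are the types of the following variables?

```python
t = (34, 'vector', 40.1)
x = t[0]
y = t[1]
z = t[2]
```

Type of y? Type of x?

tuple[1] is str; tuple[0] is int

str, int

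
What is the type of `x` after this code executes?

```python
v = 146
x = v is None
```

'is' comparison returns bool

bool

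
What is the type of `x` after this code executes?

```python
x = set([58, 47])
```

set() constructor returns set

set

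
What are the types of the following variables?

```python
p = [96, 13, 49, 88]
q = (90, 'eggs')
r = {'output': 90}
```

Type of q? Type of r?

q is assigned a tuple (parenthesized, comma-separated values); r is assigned a dict literal ({key: value})

tuple, dict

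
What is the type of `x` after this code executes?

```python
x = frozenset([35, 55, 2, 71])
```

frozenset() returns frozenset

frozenset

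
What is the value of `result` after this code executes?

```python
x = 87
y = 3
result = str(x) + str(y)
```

x = 87; y = 3; result = '873'

'873'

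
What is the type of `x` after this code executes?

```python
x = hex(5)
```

hex() returns str representation

str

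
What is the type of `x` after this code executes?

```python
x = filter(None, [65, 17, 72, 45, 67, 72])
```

filter() returns a filter object

filter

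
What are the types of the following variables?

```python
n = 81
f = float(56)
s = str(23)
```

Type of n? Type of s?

n is assigned a bare integer (no decimal point), so it is an int; s is assigned the result of calling str(), which returns a str

int, str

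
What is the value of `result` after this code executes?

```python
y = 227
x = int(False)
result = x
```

y = 227; x = 0; result = 0

0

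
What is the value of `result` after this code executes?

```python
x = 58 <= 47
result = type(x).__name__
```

x is bool; result = 'bool'

'bool'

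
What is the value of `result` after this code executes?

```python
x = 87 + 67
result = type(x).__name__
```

x is int; result = 'int'

'int'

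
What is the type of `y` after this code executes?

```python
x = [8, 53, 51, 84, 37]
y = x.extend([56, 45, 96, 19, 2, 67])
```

list.extend() returns None

NoneType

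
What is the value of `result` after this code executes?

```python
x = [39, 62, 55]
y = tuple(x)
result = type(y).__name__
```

x is list; y is tuple; result = 'tuple'

'tuple'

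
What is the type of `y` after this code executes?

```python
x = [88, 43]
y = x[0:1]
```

Slicing a list returns a list

list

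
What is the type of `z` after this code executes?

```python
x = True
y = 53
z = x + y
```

bool + int = int (bool is subclass of int)

int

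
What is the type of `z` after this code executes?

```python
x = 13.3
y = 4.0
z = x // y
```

float // float = float

float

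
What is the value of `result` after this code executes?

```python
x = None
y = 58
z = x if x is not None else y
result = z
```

x = None; y = 58; z = 58; result = 58

58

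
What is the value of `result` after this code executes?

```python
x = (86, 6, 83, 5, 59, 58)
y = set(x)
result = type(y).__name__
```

x is tuple; y is set; result = 'set'

'set'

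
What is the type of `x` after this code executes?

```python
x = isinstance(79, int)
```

isinstance() returns bool

bool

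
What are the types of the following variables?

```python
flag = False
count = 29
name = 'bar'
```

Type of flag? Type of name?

flag is assigned the constant False, which has type bool; name is assigned a quoted string literal, so it is a str

bool, str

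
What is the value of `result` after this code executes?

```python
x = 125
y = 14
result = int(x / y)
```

x = 125; y = 14; result = 8

8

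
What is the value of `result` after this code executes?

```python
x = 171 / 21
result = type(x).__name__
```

x is float; result = 'float'

'float'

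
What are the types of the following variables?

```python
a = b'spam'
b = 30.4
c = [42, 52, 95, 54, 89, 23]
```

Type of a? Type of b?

a is assigned a bytes literal (b'...' prefix); b is assigned a number with a decimal point, so it is a float

bytes, float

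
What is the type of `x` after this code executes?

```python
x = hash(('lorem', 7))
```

hash() returns int

int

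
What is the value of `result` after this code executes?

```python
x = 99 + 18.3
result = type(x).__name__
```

x is float; result = 'float'

'float'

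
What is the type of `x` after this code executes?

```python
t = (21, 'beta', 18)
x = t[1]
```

Index 1 of tuple is a str literal

str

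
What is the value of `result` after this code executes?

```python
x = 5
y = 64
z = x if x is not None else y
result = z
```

x = 5; y = 64; z = 5; result = 5

5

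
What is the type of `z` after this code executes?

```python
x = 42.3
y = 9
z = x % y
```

float % int = float

float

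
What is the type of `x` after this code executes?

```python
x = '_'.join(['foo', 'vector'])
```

str.join() returns str

str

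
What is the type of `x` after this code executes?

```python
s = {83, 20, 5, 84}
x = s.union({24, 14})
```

set.union() returns a new set

set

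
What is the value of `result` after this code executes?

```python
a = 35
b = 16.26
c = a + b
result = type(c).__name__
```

a is int; b is float; c is float; result = 'float'

'float'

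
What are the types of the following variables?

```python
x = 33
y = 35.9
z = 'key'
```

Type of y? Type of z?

y is assigned a number with a decimal point, so it is a float; z is assigned a quoted string literal, so it is a str

float, str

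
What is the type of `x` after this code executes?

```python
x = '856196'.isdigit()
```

str.isdigit() returns bool

bool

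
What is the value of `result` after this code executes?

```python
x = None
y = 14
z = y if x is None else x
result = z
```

x = None; y = 14; z = 14; result = 14

14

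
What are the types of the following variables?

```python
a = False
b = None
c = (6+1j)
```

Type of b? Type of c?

b is assigned None, whose type is NoneType; c is assigned (6+1j), an int plus an imaginary literal (j suffix), which evaluates to complex

NoneType, complex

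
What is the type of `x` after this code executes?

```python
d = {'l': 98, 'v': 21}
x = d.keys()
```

.keys() returns dict_keys view

dict_keys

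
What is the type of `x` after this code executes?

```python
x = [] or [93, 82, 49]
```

'or' returns first truthy value (list)

list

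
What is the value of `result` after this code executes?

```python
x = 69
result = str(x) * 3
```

x = 69; result = '696969'

'696969'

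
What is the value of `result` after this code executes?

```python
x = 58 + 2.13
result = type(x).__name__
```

x is float; result = 'float'

'float'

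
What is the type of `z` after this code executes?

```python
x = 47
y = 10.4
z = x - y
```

int - float = float

float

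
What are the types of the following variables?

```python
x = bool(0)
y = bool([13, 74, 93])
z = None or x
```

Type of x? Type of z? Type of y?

bool() returns bool; None or bool returns the bool; bool() returns bool

bool, bool, bool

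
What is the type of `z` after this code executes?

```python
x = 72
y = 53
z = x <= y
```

Comparison returns bool

bool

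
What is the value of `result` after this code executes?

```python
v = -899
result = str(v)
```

v = -899; result = '-899'

'-899'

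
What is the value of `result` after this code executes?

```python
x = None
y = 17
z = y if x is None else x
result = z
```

x = None; y = 17; z = 17; result = 17

17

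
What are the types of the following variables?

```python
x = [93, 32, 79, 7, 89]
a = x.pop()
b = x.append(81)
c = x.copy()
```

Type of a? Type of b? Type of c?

pop() returns element; append() returns None; copy() returns list

int, NoneType, list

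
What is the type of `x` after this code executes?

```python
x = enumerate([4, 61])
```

enumerate() returns an enumerate object

enumerate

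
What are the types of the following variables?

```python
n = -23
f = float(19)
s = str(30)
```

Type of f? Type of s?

f is assigned the result of calling float(), which returns a float; s is assigned the result of calling str(), which returns a str

float, str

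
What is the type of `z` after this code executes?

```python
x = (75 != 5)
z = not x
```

'not' returns bool

bool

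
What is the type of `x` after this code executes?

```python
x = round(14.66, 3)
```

round() with decimal places returns float

float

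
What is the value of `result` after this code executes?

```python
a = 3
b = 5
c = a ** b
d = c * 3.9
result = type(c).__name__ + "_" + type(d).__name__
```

a is int; b is int; c is int; d is float; result = 'int_float'

'int_float'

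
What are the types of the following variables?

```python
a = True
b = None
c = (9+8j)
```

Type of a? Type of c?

a is assigned the constant True, which has type bool; c is assigned (9+8j), an int plus an imaginary literal (j suffix), which evaluates to complex

bool, complex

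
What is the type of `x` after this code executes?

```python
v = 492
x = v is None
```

'is' comparison returns bool

bool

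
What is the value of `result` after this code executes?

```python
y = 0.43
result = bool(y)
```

y = 0.43; result = True

True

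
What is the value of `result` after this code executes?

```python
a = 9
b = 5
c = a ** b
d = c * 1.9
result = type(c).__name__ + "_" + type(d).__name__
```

a is int; b is int; c is int; d is float; result = 'int_float'

'int_float'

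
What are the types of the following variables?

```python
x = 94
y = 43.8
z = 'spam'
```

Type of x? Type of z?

x is assigned a bare integer (no decimal point), so it is an int; z is assigned a quoted string literal, so it is a str

int, str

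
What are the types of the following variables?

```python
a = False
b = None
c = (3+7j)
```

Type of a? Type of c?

a is assigned the constant False, which has type bool; c is assigned (3+7j), an int plus an imaginary literal (j suffix), which evaluates to complex

bool, complex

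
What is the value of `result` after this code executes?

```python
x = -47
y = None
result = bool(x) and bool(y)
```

x = -47; y = None; result = False

False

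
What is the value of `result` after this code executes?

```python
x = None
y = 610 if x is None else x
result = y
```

x = None; y = 610; result = 610

610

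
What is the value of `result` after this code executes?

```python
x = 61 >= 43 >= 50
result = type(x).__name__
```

x is bool; result = 'bool'

'bool'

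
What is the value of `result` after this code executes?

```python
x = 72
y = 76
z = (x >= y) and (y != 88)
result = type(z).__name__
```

x is int; y is int; z is bool; result = 'bool'

'bool'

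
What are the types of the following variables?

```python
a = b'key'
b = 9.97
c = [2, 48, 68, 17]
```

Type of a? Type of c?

a is assigned a bytes literal (b'...' prefix); c is assigned a list literal (square brackets)

bytes, list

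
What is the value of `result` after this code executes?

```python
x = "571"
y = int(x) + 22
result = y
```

x = '571'; y = 593; result = 593

593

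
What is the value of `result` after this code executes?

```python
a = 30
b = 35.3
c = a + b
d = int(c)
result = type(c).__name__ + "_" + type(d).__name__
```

a is int; b is float; c is float; d is int; result = 'float_int'

'float_int'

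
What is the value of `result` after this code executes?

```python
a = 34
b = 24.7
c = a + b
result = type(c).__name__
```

a is int; b is float; c is float; result = 'float'

'float'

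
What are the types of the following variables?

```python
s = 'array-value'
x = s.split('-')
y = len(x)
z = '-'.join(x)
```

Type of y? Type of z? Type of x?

len() returns int; str.join() returns str; str.split() returns list

int, str, list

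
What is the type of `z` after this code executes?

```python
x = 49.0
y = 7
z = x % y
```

float % int = float

float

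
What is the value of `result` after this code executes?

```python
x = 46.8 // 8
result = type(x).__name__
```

x is float; result = 'float'

'float'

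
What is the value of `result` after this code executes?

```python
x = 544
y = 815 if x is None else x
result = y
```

x = 544; y = 544; result = 544

544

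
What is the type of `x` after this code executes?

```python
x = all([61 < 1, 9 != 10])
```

all() returns bool

bool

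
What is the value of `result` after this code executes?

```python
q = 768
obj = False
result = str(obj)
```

q = 768; obj = False; result = 'False'

'False'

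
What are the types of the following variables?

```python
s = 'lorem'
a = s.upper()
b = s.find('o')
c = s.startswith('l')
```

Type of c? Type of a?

startswith() returns bool; upper() returns str

bool, str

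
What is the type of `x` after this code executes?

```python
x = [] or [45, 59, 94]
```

'or' returns first truthy value (list)

list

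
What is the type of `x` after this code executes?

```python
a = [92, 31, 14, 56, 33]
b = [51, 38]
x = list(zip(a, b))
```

list(zip()) returns a list of tuples

list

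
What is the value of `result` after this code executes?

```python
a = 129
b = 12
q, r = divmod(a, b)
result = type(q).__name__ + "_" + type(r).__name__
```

a is int; b is int; q is int; r is int; result = 'int_int'

'int_int'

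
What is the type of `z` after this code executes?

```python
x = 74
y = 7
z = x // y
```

int // int = int

int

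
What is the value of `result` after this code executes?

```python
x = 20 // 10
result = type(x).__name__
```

x is int; result = 'int'

'int'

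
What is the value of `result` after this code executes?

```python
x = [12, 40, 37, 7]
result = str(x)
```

x = [12, 40, 37, 7]; result = '[12, 40, 37, 7]'

'[12, 40, 37, 7]'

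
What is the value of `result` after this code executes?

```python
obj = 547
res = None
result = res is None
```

obj = 547; res = None; result = True

True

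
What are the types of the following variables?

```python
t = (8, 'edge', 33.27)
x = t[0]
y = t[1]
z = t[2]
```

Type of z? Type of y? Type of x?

tuple[2] is float; tuple[1] is str; tuple[0] is int

float, str, int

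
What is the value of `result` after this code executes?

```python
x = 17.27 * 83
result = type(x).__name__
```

x is float; result = 'float'

'float'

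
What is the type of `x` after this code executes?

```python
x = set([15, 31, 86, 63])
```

set() constructor returns set

set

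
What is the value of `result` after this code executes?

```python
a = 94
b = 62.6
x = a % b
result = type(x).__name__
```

a is int; b is float; x is float; result = 'float'

'float'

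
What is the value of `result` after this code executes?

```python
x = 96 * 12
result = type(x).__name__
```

x is int; result = 'int'

'int'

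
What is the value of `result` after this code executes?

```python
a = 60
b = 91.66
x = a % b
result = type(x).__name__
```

a is int; b is float; x is float; result = 'float'

'float'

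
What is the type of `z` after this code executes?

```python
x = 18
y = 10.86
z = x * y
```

int * float = float

float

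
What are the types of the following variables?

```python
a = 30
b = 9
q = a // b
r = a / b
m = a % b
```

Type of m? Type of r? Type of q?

% of ints returns int; / returns float; // returns int

int, float, int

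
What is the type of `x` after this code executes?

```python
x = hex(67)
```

hex() returns str representation

str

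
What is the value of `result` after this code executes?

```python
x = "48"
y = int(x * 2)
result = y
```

x = '48'; y = 4848; result = 4848

4848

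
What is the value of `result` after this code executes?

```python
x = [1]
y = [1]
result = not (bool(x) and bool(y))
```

x = [1]; y = [1]; result = False

False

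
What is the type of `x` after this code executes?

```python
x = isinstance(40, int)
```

isinstance() returns bool

bool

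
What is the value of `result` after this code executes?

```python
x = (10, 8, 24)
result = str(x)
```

x = (10, 8, 24); result = '(10, 8, 24)'

'(10, 8, 24)'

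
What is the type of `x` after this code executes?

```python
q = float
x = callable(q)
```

callable() returns bool

bool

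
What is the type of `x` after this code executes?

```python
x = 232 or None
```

'or' returns first truthy value

int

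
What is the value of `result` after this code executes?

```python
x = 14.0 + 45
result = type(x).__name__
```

x is float; result = 'float'

'float'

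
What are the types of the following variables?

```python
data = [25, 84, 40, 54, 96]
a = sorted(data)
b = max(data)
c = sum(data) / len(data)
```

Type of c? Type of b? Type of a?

int / int = float; max of ints returns int; sorted() returns list

float, int, list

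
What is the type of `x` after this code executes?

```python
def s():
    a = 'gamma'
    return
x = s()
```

Bare return returns None

NoneType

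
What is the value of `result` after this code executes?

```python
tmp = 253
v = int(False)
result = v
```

tmp = 253; v = 0; result = 0

0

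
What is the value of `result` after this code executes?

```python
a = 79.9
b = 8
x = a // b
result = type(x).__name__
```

a is float; b is int; x is float; result = 'float'

'float'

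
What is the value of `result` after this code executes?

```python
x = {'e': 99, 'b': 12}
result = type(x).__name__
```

x is dict; result = 'dict'

'dict'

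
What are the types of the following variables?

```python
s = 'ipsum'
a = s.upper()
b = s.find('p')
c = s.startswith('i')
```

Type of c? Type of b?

startswith() returns bool; find() returns int

bool, int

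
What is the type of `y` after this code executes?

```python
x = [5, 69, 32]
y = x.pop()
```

list.pop() returns the popped element

int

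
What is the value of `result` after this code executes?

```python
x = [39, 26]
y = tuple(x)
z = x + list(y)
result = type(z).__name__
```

x is list; y is tuple; z is list; result = 'list'

'list'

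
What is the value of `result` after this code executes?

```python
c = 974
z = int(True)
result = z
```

c = 974; z = 1; result = 1

1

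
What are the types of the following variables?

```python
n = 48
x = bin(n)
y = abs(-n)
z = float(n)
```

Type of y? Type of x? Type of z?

abs() of int returns int; bin() returns str; float() returns float

int, str, float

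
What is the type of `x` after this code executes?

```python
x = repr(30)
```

repr() returns str

str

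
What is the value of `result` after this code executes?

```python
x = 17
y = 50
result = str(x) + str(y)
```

x = 17; y = 50; result = '1750'

'1750'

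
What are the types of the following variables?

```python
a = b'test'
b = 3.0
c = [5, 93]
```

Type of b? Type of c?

b is assigned a number with a decimal point, so it is a float; c is assigned a list literal (square brackets)

float, list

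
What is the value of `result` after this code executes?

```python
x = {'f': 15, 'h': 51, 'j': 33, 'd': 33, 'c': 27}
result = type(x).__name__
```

x is dict; result = 'dict'

'dict'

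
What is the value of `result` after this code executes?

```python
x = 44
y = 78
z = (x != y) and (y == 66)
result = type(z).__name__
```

x is int; y is int; z is bool; result = 'bool'

'bool'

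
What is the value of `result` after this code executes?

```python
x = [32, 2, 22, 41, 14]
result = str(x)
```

x = [32, 2, 22, 41, 14]; result = '[32, 2, 22, 41, 14]'

'[32, 2, 22, 41, 14]'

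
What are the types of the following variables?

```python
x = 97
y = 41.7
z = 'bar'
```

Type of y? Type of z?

y is assigned a number with a decimal point, so it is a float; z is assigned a quoted string literal, so it is a str

float, str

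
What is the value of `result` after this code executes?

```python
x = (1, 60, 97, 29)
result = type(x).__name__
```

x is tuple; result = 'tuple'

'tuple'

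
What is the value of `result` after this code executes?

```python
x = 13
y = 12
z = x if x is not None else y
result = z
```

x = 13; y = 12; z = 13; result = 13

13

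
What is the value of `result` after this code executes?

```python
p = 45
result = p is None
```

p = 45; result = False

False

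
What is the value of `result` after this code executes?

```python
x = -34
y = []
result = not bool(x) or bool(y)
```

x = -34; y = []; result = False

False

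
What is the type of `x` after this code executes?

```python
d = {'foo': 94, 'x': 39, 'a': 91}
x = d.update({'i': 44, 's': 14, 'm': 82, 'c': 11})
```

dict.update() returns None

NoneType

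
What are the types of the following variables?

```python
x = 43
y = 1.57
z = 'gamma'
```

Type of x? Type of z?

x is assigned a bare integer (no decimal point), so it is an int; z is assigned a quoted string literal, so it is a str

int, str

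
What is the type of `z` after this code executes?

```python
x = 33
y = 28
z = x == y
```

Equality comparison returns bool

bool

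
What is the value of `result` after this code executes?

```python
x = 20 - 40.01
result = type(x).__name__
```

x is float; result = 'float'

'float'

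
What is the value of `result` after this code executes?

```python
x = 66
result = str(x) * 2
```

x = 66; result = '6666'

'6666'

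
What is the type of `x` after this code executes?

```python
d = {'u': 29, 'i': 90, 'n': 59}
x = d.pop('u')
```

dict.pop() returns the value

int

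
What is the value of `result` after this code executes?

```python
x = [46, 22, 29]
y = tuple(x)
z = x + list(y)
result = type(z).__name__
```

x is list; y is tuple; z is list; result = 'list'

'list'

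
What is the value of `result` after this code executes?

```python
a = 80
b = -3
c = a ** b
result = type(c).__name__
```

a is int; b is int; c is float; result = 'float'

'float'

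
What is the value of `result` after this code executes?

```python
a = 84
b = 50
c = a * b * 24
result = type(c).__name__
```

a is int; b is int; c is int; result = 'int'

'int'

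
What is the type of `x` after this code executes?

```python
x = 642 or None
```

'or' returns first truthy value

int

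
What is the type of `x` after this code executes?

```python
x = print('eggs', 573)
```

print() returns None

NoneType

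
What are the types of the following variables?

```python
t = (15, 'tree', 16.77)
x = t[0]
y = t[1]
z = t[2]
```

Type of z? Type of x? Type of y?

tuple[2] is float; tuple[0] is int; tuple[1] is str

float, int, str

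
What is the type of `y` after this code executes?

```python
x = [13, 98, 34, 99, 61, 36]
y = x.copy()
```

list.copy() returns list

list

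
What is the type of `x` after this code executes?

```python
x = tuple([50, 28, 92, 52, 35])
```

tuple() constructor returns tuple

tuple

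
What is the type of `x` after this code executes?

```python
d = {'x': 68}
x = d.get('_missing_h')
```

dict.get() returns None when key not found

NoneType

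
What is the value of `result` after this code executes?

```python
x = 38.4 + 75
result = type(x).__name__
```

x is float; result = 'float'

'float'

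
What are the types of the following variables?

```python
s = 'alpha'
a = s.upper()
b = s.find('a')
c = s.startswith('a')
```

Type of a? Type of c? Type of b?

upper() returns str; startswith() returns bool; find() returns int

str, bool, int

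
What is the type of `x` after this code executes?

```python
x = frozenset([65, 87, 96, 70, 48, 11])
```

frozenset() returns frozenset

frozenset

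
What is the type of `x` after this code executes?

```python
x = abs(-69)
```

abs() of int returns int

int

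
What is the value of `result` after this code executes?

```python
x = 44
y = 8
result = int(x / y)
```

x = 44; y = 8; result = 5

5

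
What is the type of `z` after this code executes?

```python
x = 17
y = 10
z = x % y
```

int % int = int

int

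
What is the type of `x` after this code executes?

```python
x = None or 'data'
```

'or' with None returns the other truthy value (str)

str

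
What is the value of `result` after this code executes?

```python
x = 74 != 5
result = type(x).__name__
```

x is bool; result = 'bool'

'bool'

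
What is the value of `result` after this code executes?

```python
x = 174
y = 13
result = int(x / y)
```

x = 174; y = 13; result = 13

13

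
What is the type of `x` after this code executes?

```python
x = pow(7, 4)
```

pow(int, int) returns int

int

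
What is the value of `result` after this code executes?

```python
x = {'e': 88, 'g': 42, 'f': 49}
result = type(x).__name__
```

x is dict; result = 'dict'

'dict'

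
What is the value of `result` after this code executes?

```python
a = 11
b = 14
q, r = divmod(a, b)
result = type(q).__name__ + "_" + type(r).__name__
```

a is int; b is int; q is int; r is int; result = 'int_int'

'int_int'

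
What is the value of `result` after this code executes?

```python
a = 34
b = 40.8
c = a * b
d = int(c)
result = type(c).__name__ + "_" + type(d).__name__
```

a is int; b is float; c is float; d is int; result = 'float_int'

'float_int'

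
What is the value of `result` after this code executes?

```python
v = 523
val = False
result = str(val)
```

v = 523; val = False; result = 'False'

'False'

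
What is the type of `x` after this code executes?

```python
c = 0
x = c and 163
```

'and' returns first falsy value (0 is int)

int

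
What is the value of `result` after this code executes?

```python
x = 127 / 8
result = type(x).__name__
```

x is float; result = 'float'

'float'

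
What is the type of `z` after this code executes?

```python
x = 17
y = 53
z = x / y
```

int / int = float

float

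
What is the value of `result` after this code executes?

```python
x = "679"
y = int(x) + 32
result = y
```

x = '679'; y = 711; result = 711

711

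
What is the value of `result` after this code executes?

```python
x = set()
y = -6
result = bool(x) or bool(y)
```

x = set(); y = -6; result = True

True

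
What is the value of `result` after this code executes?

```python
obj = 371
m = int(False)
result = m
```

obj = 371; m = 0; result = 0

0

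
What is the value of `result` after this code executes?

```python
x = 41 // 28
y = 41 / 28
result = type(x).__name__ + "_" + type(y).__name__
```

x is int; y is float; result = 'int_float'

'int_float'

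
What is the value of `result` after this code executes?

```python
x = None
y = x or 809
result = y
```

x = None; y = 809; result = 809

809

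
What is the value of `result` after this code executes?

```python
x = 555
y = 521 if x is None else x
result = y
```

x = 555; y = 555; result = 555

555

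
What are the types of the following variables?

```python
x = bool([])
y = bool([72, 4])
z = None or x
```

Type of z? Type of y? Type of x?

None or bool returns the bool; bool() returns bool; bool() returns bool

bool, bool, bool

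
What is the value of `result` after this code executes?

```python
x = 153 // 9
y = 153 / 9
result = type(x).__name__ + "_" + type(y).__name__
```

x is int; y is float; result = 'int_float'

'int_float'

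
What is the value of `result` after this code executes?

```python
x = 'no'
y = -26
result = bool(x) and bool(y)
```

x = 'no'; y = -26; result = True

True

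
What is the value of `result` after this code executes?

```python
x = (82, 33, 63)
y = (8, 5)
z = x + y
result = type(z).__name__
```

x is tuple; y is tuple; z is tuple; result = 'tuple'

'tuple'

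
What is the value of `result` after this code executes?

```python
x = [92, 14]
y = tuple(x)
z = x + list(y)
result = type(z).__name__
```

x is list; y is tuple; z is list; result = 'list'

'list'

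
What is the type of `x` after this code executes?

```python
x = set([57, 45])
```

set() constructor returns set

set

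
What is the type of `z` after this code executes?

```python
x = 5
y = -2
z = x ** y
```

int ** negative = float

float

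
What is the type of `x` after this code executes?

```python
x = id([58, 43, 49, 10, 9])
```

id() returns int

int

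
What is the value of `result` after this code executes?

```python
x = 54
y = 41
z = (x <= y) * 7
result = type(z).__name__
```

x is int; y is int; z is int; result = 'int'

'int'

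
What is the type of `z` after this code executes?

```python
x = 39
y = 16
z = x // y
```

int // int = int

int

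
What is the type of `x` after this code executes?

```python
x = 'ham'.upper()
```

str.upper() returns str

str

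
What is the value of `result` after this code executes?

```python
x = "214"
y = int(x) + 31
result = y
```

x = '214'; y = 245; result = 245

245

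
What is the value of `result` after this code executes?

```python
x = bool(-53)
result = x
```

x = True; result = True

True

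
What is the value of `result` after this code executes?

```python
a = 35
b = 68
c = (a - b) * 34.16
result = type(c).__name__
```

a is int; b is int; c is float; result = 'float'

'float'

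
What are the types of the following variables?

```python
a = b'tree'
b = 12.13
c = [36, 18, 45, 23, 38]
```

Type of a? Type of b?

a is assigned a bytes literal (b'...' prefix); b is assigned a number with a decimal point, so it is a float

bytes, float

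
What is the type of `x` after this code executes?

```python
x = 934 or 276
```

'or' returns first truthy value (int)

int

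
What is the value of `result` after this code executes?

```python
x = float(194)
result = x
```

x = 194.0; result = 194.0

194.0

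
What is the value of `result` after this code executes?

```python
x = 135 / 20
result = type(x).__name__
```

x is float; result = 'float'

'float'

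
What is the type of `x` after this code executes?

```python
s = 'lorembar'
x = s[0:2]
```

Slicing a str returns str

str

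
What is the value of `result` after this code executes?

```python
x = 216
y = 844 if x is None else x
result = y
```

x = 216; y = 216; result = 216

216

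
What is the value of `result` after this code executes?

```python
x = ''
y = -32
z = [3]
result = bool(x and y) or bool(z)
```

x = ''; y = -32; z = [3]; result = True

True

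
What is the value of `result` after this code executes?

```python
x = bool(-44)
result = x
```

x = True; result = True

True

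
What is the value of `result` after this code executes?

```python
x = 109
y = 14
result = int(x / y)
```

x = 109; y = 14; result = 7

7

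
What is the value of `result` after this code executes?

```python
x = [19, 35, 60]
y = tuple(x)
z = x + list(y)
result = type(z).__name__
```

x is list; y is tuple; z is list; result = 'list'

'list'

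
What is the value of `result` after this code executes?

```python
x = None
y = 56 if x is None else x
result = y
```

x = None; y = 56; result = 56

56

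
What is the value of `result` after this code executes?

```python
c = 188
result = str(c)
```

c = 188; result = '188'

'188'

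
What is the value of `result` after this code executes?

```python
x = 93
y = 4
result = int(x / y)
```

x = 93; y = 4; result = 23

23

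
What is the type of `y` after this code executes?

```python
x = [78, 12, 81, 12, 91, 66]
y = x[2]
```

Indexing list[int] returns int

int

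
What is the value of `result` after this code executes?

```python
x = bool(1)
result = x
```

x = True; result = True

True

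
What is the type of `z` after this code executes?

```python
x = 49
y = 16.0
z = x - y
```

int - float = float

float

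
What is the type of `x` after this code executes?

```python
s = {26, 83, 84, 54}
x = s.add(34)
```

set.add() returns None (mutates in place)

NoneType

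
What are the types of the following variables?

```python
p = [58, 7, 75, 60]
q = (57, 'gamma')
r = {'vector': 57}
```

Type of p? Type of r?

p is assigned a list literal (square brackets); r is assigned a dict literal ({key: value})

list, dict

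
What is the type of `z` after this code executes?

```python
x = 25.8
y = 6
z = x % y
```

float % int = float

float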